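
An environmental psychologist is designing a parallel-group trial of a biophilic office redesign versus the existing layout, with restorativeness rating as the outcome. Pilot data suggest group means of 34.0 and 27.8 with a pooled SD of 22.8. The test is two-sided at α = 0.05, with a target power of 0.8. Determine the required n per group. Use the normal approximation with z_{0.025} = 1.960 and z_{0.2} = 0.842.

n = 213 per group

Cohen's d = |M₁ − M₂| / SD_pooled = |34.0 − 27.8| / 22.8 = 6.2 / 22.8 = 0.272.
For two independent groups with equal n: n = 2·((z_{α/2} + z_β) / d)².
z_{α/2} + z_β = 1.960 + 0.842 = 2.802.
n = 2 × (2.802 / 0.272)² = 2 × 10.301² = 2 × 106.12 = 212.2.
Round up to the next whole participant.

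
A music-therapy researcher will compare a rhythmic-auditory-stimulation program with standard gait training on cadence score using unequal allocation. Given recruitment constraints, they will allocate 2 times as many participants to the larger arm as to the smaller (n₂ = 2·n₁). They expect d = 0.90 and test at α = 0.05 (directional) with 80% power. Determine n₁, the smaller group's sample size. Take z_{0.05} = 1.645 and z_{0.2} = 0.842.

n₁ = 12

With allocation ratio k = n₂/n₁ = 2, Var(x̄₁−x̄₂) = σ²(1/n₁ + 1/(k·n₁)) = σ²·(k+1)/(k·n₁).
So n₁ = (1 + 1/k)·((z_{α} + z_β)/d)² = 1.500 × (2.487/0.90)².
n₁ = 1.500 × 7.64 = 11.5.
Round up: n₁ = 12, giving n₂ = 2 × 12 = 24.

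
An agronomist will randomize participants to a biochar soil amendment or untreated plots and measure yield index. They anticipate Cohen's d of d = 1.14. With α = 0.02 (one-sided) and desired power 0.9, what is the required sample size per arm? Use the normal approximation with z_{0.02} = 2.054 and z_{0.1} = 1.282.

n = 18 per group

For two independent groups with equal n: n = 2·((z_{α} + z_β) / d)².
z_{α} + z_β = 2.054 + 1.282 = 3.336.
n = 2 × (3.336 / 1.14)² = 2 × 2.926² = 2 × 8.56 = 17.1.
Round up to the next whole participant.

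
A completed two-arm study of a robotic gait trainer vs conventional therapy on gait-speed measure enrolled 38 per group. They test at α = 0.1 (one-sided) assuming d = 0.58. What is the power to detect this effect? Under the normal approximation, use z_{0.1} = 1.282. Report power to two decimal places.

For two equal groups, power = Φ(d·√(n/2) − z_{α}).
d·√(n/2) = 0.58 × √(38/2) = 0.58 × 4.359 = 2.528.
z_β = 2.528 − 1.282 = 1.246.
Power = Φ(1.246) = 0.894.

power ≈ 0.89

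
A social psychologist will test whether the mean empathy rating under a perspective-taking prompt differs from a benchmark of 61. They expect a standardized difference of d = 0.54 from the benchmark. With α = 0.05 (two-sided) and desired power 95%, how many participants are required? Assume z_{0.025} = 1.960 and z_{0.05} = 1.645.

For a one-sample test: n = ((z_{α/2} + z_β) / d)².
z_{α/2} + z_β = 1.960 + 1.645 = 3.605.
n = (3.605 / 0.54)² = 6.676² = 44.57.
Round up.

n = 45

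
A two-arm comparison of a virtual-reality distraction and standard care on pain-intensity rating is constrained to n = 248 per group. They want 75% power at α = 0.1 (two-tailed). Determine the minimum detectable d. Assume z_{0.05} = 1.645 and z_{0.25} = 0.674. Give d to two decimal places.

d_min ≈ 0.21

For two independent groups of n = 248 each: d_min = (z_{α/2} + z_β)·√(2/n).
z-sum = 1.645 + 0.674 = 2.319.
d_min = 2.319 × √(2/248) = 2.319 × 0.0898 = 0.208.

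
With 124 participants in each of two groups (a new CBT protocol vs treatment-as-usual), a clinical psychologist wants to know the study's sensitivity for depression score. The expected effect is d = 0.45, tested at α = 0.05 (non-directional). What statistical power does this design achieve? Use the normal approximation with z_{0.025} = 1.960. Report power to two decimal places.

For two equal groups, power = Φ(d·√(n/2) − z_{α/2}).
d·√(n/2) = 0.45 × √(124/2) = 0.45 × 7.874 = 3.543.
z_β = 3.543 − 1.960 = 1.583.
Power = Φ(1.583) = 0.943.

power ≈ 0.94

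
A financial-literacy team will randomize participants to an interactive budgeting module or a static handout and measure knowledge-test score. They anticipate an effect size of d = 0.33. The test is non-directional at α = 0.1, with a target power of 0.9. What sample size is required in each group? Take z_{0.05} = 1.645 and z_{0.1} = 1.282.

n = 158 per group

For two independent groups with equal n: n = 2·((z_{α/2} + z_β) / d)².
z_{α/2} + z_β = 1.645 + 1.282 = 2.927.
n = 2 × (2.927 / 0.33)² = 2 × 8.870² = 2 × 78.67 = 157.3.
Round up to the next whole participant.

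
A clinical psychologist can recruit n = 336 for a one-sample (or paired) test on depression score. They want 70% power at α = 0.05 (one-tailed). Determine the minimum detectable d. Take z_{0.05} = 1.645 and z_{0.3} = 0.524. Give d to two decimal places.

For a single sample (or paired design) of n = 336: d_min = (z_{α} + z_β)/√n.
z-sum = 1.645 + 0.524 = 2.169.
d_min = 2.169 / √336 = 2.169 / 18.330 = 0.118.

d_min ≈ 0.12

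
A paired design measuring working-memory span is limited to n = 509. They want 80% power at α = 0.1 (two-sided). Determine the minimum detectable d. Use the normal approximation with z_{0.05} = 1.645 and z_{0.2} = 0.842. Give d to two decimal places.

d_min ≈ 0.11

For a single sample (or paired design) of n = 509: d_min = (z_{α/2} + z_β)/√n.
z-sum = 1.645 + 0.842 = 2.487.
d_min = 2.487 / √509 = 2.487 / 22.561 = 0.110.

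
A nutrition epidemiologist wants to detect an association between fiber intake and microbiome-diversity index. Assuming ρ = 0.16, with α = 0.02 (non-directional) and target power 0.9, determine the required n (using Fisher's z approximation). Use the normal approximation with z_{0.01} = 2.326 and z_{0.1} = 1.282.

Fisher's z: C = ½·ln((1+r)/(1−r)) = ½·ln(1.3810) = 0.1614.
n = ((z_{α/2} + z_β)/C)² + 3.
(2.326 + 1.282) / 0.1614 = 3.608 / 0.1614 = 22.354.
n = 22.354² + 3 = 499.72 + 3 = 502.7.
Round up.

n = 503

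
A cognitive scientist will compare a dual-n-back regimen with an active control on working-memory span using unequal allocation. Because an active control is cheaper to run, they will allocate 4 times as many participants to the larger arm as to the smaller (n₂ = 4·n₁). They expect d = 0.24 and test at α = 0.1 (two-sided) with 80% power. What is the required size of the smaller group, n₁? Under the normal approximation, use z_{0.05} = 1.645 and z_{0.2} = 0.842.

With allocation ratio k = n₂/n₁ = 4, Var(x̄₁−x̄₂) = σ²(1/n₁ + 1/(k·n₁)) = σ²·(k+1)/(k·n₁).
So n₁ = (1 + 1/k)·((z_{α/2} + z_β)/d)² = 1.250 × (2.487/0.24)².
n₁ = 1.250 × 107.38 = 134.2.
Round up: n₁ = 135, giving n₂ = 4 × 135 = 540.

n₁ = 135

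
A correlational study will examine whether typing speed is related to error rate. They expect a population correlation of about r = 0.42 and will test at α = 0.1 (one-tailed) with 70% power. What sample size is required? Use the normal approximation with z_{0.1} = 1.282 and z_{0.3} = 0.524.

n = 20

Fisher's z: C = ½·ln((1+r)/(1−r)) = ½·ln(2.4483) = 0.4477.
n = ((z_{α} + z_β)/C)² + 3.
(1.282 + 0.524) / 0.4477 = 1.806 / 0.4477 = 4.034.
n = 4.034² + 3 = 16.27 + 3 = 19.3.
Round up.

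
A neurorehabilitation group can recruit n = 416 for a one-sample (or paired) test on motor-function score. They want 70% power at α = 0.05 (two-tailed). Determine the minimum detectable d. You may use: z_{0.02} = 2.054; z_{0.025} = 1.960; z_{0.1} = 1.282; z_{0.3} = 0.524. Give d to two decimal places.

For a single sample (or paired design) of n = 416: d_min = (z_{α/2} + z_β)/√n.
z-sum = 1.960 + 0.524 = 2.484.
d_min = 2.484 / √416 = 2.484 / 20.396 = 0.122.

d_min ≈ 0.12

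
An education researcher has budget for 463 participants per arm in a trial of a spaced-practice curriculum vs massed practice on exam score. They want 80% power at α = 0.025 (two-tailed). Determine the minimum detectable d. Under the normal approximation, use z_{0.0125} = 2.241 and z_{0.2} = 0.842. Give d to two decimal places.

d_min ≈ 0.20

For two independent groups of n = 463 each: d_min = (z_{α/2} + z_β)·√(2/n).
z-sum = 2.241 + 0.842 = 3.083.
d_min = 3.083 × √(2/463) = 3.083 × 0.0657 = 0.203.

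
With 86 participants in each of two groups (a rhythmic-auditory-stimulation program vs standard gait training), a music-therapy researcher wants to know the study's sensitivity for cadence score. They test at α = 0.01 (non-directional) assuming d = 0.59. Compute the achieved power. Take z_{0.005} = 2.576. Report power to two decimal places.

For two equal groups, power = Φ(d·√(n/2) − z_{α/2}).
d·√(n/2) = 0.59 × √(86/2) = 0.59 × 6.557 = 3.869.
z_β = 3.869 − 2.576 = 1.293.
Power = Φ(1.293) = 0.902.

power ≈ 0.90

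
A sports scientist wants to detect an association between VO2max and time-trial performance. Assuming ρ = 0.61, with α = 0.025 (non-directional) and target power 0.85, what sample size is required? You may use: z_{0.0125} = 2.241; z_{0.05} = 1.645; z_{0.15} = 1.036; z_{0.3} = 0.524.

n = 25

Fisher's z: C = ½·ln((1+r)/(1−r)) = ½·ln(4.1282) = 0.7089.
n = ((z_{α/2} + z_β)/C)² + 3.
(2.241 + 1.036) / 0.7089 = 3.277 / 0.7089 = 4.623.
n = 4.623² + 3 = 21.37 + 3 = 24.4.
Round up.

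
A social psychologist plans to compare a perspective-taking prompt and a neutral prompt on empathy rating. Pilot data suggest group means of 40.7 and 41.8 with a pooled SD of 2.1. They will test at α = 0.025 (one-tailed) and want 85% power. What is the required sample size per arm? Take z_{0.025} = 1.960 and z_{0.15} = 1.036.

Cohen's d = |M₁ − M₂| / SD_pooled = |40.7 − 41.8| / 2.1 = 1.1 / 2.1 = 0.524.
For two independent groups with equal n: n = 2·((z_{α} + z_β) / d)².
z_{α} + z_β = 1.960 + 1.036 = 2.996.
n = 2 × (2.996 / 0.524)² = 2 × 5.718² = 2 × 32.69 = 65.4.
Round up to the next whole participant.

n = 66 per group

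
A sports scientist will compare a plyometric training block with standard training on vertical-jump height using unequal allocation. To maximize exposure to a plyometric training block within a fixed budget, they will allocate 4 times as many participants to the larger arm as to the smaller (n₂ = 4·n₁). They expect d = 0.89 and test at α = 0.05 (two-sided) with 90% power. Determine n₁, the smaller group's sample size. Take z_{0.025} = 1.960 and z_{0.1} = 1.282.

n₁ = 17

With allocation ratio k = n₂/n₁ = 4, Var(x̄₁−x̄₂) = σ²(1/n₁ + 1/(k·n₁)) = σ²·(k+1)/(k·n₁).
So n₁ = (1 + 1/k)·((z_{α/2} + z_β)/d)² = 1.250 × (3.242/0.89)².
n₁ = 1.250 × 13.27 = 16.6.
Round up: n₁ = 17, giving n₂ = 4 × 17 = 68.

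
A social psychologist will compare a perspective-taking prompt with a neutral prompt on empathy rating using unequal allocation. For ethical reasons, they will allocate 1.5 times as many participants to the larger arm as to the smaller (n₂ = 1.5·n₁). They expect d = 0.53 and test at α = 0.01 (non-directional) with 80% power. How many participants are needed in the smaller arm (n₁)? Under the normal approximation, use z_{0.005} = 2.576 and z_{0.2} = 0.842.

n₁ = 70

With allocation ratio k = n₂/n₁ = 1.5, Var(x̄₁−x̄₂) = σ²(1/n₁ + 1/(k·n₁)) = σ²·(k+1)/(k·n₁).
So n₁ = (1 + 1/k)·((z_{α/2} + z_β)/d)² = 1.667 × (3.418/0.53)².
n₁ = 1.667 × 41.59 = 69.3.
Round up: n₁ = 70, giving n₂ = 1.5 × 70 = 105.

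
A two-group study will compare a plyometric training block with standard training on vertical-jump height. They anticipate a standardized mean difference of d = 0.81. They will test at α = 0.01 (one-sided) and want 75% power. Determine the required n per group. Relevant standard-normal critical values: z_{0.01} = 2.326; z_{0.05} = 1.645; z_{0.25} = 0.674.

For two independent groups with equal n: n = 2·((z_{α} + z_β) / d)².
z_{α} + z_β = 2.326 + 0.674 = 3.000.
n = 2 × (3.000 / 0.81)² = 2 × 3.704² = 2 × 13.72 = 27.4.
Round up to the next whole participant.

n = 28 per group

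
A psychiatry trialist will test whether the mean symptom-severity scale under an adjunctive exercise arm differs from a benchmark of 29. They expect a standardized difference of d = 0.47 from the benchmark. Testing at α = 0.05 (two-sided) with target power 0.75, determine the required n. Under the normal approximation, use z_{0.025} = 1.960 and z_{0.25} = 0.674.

For a one-sample test: n = ((z_{α/2} + z_β) / d)².
z_{α/2} + z_β = 1.960 + 0.674 = 2.634.
n = (2.634 / 0.47)² = 5.604² = 31.41.
Round up.

n = 32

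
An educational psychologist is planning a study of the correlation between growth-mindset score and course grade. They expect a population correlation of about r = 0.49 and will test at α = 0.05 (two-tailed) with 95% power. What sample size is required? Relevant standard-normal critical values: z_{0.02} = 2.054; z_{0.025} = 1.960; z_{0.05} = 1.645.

Fisher's z: C = ½·ln((1+r)/(1−r)) = ½·ln(2.9216) = 0.5361.
n = ((z_{α/2} + z_β)/C)² + 3.
(1.960 + 1.645) / 0.5361 = 3.605 / 0.5361 = 6.724.
n = 6.724² + 3 = 45.22 + 3 = 48.2.
Round up.

n = 49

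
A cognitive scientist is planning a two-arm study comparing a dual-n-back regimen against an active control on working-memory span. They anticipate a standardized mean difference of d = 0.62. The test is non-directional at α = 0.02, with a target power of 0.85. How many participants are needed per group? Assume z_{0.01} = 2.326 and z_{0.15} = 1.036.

For two independent groups with equal n: n = 2·((z_{α/2} + z_β) / d)².
z_{α/2} + z_β = 2.326 + 1.036 = 3.362.
n = 2 × (3.362 / 0.62)² = 2 × 5.423² = 2 × 29.40 = 58.8.
Round up to the next whole participant.

n = 59 per group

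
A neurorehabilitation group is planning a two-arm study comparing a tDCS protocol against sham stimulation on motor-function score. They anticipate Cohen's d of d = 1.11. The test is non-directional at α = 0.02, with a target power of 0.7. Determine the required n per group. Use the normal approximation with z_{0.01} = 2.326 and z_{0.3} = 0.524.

For two independent groups with equal n: n = 2·((z_{α/2} + z_β) / d)².
z_{α/2} + z_β = 2.326 + 0.524 = 2.850.
n = 2 × (2.850 / 1.11)² = 2 × 2.568² = 2 × 6.59 = 13.2.
Round up to the next whole participant.

n = 14 per group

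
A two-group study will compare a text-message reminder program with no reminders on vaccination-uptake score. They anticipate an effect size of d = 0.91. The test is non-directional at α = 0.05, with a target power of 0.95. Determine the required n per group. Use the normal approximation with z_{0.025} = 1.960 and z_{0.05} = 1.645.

For two independent groups with equal n: n = 2·((z_{α/2} + z_β) / d)².
z_{α/2} + z_β = 1.960 + 1.645 = 3.605.
n = 2 × (3.605 / 0.91)² = 2 × 3.962² = 2 × 15.69 = 31.4.
Round up to the next whole participant.

n = 32 per group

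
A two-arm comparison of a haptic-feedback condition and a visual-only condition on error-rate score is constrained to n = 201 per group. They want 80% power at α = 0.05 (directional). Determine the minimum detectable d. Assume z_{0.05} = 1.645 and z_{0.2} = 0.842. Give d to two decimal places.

d_min ≈ 0.25

For two independent groups of n = 201 each: d_min = (z_{α} + z_β)·√(2/n).
z-sum = 1.645 + 0.842 = 2.487.
d_min = 2.487 × √(2/201) = 2.487 × 0.0998 = 0.248.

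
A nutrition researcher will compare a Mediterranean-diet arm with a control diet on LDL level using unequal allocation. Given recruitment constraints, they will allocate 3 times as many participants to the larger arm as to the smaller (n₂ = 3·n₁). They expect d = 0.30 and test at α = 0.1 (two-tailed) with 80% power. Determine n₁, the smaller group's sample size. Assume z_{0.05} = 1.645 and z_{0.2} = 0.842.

With allocation ratio k = n₂/n₁ = 3, Var(x̄₁−x̄₂) = σ²(1/n₁ + 1/(k·n₁)) = σ²·(k+1)/(k·n₁).
So n₁ = (1 + 1/k)·((z_{α/2} + z_β)/d)² = 1.333 × (2.487/0.30)².
n₁ = 1.333 × 68.72 = 91.6.
Round up: n₁ = 92, giving n₂ = 3 × 92 = 276.

n₁ = 92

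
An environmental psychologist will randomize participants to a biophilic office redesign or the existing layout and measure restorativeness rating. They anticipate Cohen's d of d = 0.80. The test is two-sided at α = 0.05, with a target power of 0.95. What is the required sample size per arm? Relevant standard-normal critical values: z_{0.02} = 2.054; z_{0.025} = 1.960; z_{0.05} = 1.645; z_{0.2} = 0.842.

n = 41 per group

For two independent groups with equal n: n = 2·((z_{α/2} + z_β) / d)².
z_{α/2} + z_β = 1.960 + 1.645 = 3.605.
n = 2 × (3.605 / 0.80)² = 2 × 4.506² = 2 × 20.31 = 40.6.
Round up to the next whole participant.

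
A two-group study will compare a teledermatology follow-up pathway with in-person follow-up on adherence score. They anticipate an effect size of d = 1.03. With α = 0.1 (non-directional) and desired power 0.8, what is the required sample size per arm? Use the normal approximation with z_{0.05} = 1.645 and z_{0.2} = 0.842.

n = 12 per group

For two independent groups with equal n: n = 2·((z_{α/2} + z_β) / d)².
z_{α/2} + z_β = 1.645 + 0.842 = 2.487.
n = 2 × (2.487 / 1.03)² = 2 × 2.415² = 2 × 5.83 = 11.7.
Round up to the next whole participant.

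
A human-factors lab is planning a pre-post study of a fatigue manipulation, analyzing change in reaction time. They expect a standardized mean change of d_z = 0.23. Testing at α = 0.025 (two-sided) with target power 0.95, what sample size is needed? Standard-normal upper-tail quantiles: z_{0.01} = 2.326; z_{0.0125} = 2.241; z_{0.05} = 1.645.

For a paired (one-sample on differences) test: n = ((z_{α/2} + z_β) / d)².
z_{α/2} + z_β = 2.241 + 1.645 = 3.886.
n = (3.886 / 0.23)² = 16.896² = 285.46.
Round up.

n = 286 pairs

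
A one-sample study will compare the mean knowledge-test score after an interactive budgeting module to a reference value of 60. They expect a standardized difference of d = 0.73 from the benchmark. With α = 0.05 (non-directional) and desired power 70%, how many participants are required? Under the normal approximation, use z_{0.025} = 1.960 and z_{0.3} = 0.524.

For a one-sample test: n = ((z_{α/2} + z_β) / d)².
z_{α/2} + z_β = 1.960 + 0.524 = 2.484.
n = (2.484 / 0.73)² = 3.403² = 11.58.
Round up.

n = 12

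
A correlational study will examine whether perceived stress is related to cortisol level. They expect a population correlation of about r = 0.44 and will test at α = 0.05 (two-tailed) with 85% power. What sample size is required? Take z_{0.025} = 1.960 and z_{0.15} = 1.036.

Fisher's z: C = ½·ln((1+r)/(1−r)) = ½·ln(2.5714) = 0.4722.
n = ((z_{α/2} + z_β)/C)² + 3.
(1.960 + 1.036) / 0.4722 = 2.996 / 0.4722 = 6.345.
n = 6.345² + 3 = 40.26 + 3 = 43.3.
Round up.

n = 44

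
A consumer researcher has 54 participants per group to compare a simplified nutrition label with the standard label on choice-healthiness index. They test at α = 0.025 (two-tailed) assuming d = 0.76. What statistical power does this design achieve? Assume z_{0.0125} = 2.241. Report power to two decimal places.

For two equal groups, power = Φ(d·√(n/2) − z_{α/2}).
d·√(n/2) = 0.76 × √(54/2) = 0.76 × 5.196 = 3.949.
z_β = 3.949 − 2.241 = 1.708.
Power = Φ(1.708) = 0.956.

power ≈ 0.96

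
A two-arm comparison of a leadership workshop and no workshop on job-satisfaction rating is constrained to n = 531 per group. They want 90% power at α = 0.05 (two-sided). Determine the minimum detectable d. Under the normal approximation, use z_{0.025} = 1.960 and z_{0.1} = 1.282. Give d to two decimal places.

d_min ≈ 0.20

For two independent groups of n = 531 each: d_min = (z_{α/2} + z_β)·√(2/n).
z-sum = 1.960 + 1.282 = 3.242.
d_min = 3.242 × √(2/531) = 3.242 × 0.0614 = 0.199.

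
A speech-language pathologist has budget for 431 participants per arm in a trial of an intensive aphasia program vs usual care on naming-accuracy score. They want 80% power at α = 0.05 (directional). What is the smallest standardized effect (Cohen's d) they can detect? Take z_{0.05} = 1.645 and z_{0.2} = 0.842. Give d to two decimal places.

d_min ≈ 0.17

For two independent groups of n = 431 each: d_min = (z_{α} + z_β)·√(2/n).
z-sum = 1.645 + 0.842 = 2.487.
d_min = 2.487 × √(2/431) = 2.487 × 0.0681 = 0.169.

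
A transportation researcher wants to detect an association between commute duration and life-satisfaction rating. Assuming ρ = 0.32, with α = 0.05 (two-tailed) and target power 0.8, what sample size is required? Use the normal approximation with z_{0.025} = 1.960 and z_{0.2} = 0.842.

n = 75

Fisher's z: C = ½·ln((1+r)/(1−r)) = ½·ln(1.9412) = 0.3316.
n = ((z_{α/2} + z_β)/C)² + 3.
(1.960 + 0.842) / 0.3316 = 2.802 / 0.3316 = 8.450.
n = 8.450² + 3 = 71.40 + 3 = 74.4.
Round up.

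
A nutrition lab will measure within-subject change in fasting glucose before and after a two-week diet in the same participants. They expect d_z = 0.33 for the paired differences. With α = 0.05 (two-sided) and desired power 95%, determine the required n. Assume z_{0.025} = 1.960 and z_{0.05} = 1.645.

n = 120 pairs

For a paired (one-sample on differences) test: n = ((z_{α/2} + z_β) / d)².
z_{α/2} + z_β = 1.960 + 1.645 = 3.605.
n = (3.605 / 0.33)² = 10.924² = 119.34.
Round up.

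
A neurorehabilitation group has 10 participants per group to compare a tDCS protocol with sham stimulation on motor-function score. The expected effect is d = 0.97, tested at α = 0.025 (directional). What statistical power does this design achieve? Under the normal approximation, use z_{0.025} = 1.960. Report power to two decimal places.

For two equal groups, power = Φ(d·√(n/2) − z_{α}).
d·√(n/2) = 0.97 × √(10/2) = 0.97 × 2.236 = 2.169.
z_β = 2.169 − 1.960 = 0.209.
Power = Φ(0.209) = 0.583.

power ≈ 0.58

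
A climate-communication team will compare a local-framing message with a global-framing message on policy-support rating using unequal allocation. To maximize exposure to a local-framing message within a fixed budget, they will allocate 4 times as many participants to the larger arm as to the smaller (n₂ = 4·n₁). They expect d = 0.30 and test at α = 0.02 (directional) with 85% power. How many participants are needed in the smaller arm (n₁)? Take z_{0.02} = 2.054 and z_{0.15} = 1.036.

With allocation ratio k = n₂/n₁ = 4, Var(x̄₁−x̄₂) = σ²(1/n₁ + 1/(k·n₁)) = σ²·(k+1)/(k·n₁).
So n₁ = (1 + 1/k)·((z_{α} + z_β)/d)² = 1.250 × (3.090/0.30)².
n₁ = 1.250 × 106.09 = 132.6.
Round up: n₁ = 133, giving n₂ = 4 × 133 = 532.

n₁ = 133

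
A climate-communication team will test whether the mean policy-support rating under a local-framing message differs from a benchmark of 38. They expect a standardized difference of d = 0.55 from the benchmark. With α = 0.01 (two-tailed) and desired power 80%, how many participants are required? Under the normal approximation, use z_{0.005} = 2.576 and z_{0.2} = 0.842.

For a one-sample test: n = ((z_{α/2} + z_β) / d)².
z_{α/2} + z_β = 2.576 + 0.842 = 3.418.
n = (3.418 / 0.55)² = 6.215² = 38.62.
Round up.

n = 39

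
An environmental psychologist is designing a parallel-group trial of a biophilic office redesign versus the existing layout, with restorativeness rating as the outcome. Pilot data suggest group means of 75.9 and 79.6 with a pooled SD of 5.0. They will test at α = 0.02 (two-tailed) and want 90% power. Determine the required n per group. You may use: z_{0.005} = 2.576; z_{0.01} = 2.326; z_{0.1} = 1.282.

n = 48 per group

Cohen's d = |M₁ − M₂| / SD_pooled = |75.9 − 79.6| / 5.0 = 3.7 / 5.0 = 0.740.
For two independent groups with equal n: n = 2·((z_{α/2} + z_β) / d)².
z_{α/2} + z_β = 2.326 + 1.282 = 3.608.
n = 2 × (3.608 / 0.740)² = 2 × 4.876² = 2 × 23.77 = 47.5.
Round up to the next whole participant.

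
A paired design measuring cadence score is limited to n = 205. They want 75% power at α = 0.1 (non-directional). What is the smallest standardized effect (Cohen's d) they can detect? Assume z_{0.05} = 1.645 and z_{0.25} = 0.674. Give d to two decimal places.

d_min ≈ 0.16

For a single sample (or paired design) of n = 205: d_min = (z_{α/2} + z_β)/√n.
z-sum = 1.645 + 0.674 = 2.319.
d_min = 2.319 / √205 = 2.319 / 14.318 = 0.162.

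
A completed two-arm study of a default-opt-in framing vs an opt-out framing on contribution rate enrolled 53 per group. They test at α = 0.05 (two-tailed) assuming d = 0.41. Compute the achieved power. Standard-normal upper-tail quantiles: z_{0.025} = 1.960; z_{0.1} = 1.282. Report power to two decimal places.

For two equal groups, power = Φ(d·√(n/2) − z_{α/2}).
d·√(n/2) = 0.41 × √(53/2) = 0.41 × 5.148 = 2.111.
z_β = 2.111 − 1.960 = 0.151.
Power = Φ(0.151) = 0.560.

power ≈ 0.56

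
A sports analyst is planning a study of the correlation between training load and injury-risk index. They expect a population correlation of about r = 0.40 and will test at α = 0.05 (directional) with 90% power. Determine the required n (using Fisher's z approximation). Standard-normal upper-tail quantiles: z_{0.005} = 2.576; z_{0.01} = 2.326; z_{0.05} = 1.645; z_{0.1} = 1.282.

n = 51

Fisher's z: C = ½·ln((1+r)/(1−r)) = ½·ln(2.3333) = 0.4236.
n = ((z_{α} + z_β)/C)² + 3.
(1.645 + 1.282) / 0.4236 = 2.927 / 0.4236 = 6.910.
n = 6.910² + 3 = 47.75 + 3 = 50.7.
Round up.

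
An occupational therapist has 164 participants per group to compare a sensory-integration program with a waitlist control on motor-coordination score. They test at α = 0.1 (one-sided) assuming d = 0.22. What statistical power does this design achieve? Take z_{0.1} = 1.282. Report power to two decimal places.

For two equal groups, power = Φ(d·√(n/2) − z_{α}).
d·√(n/2) = 0.22 × √(164/2) = 0.22 × 9.055 = 1.992.
z_β = 1.992 − 1.282 = 0.710.
Power = Φ(0.710) = 0.761.

power ≈ 0.76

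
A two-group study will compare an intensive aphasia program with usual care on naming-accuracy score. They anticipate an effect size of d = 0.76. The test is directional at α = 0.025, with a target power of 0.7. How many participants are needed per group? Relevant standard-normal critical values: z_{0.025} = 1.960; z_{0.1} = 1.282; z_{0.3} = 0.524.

For two independent groups with equal n: n = 2·((z_{α} + z_β) / d)².
z_{α} + z_β = 1.960 + 0.524 = 2.484.
n = 2 × (2.484 / 0.76)² = 2 × 3.268² = 2 × 10.68 = 21.4.
Round up to the next whole participant.

n = 22 per group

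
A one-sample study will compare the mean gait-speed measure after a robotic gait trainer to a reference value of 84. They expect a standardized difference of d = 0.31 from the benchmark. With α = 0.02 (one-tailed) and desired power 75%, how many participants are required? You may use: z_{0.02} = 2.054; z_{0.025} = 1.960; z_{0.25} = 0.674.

n = 78

For a one-sample test: n = ((z_{α} + z_β) / d)².
z_{α} + z_β = 2.054 + 0.674 = 2.728.
n = (2.728 / 0.31)² = 8.800² = 77.44.
Round up.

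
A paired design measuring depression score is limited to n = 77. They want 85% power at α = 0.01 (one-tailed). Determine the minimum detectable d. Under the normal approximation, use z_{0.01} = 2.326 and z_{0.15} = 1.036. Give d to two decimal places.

d_min ≈ 0.38

For a single sample (or paired design) of n = 77: d_min = (z_{α} + z_β)/√n.
z-sum = 2.326 + 1.036 = 3.362.
d_min = 3.362 / √77 = 3.362 / 8.775 = 0.383.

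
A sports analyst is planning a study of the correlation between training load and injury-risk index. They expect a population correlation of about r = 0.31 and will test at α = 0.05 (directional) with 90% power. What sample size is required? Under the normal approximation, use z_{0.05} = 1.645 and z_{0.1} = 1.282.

n = 87

Fisher's z: C = ½·ln((1+r)/(1−r)) = ½·ln(1.8986) = 0.3205.
n = ((z_{α} + z_β)/C)² + 3.
(1.645 + 1.282) / 0.3205 = 2.927 / 0.3205 = 9.133.
n = 9.133² + 3 = 83.40 + 3 = 86.4.
Round up.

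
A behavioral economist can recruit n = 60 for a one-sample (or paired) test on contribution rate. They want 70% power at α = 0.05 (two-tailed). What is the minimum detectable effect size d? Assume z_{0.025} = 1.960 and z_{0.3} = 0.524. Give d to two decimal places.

For a single sample (or paired design) of n = 60: d_min = (z_{α/2} + z_β)/√n.
z-sum = 1.960 + 0.524 = 2.484.
d_min = 2.484 / √60 = 2.484 / 7.746 = 0.321.

d_min ≈ 0.32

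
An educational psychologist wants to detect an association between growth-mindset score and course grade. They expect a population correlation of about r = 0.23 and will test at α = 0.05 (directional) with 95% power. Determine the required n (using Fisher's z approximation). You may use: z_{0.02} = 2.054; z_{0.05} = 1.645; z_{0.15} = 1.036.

n = 201

Fisher's z: C = ½·ln((1+r)/(1−r)) = ½·ln(1.5974) = 0.2342.
n = ((z_{α} + z_β)/C)² + 3.
(1.645 + 1.645) / 0.2342 = 3.290 / 0.2342 = 14.048.
n = 14.048² + 3 = 197.34 + 3 = 200.3.
Round up.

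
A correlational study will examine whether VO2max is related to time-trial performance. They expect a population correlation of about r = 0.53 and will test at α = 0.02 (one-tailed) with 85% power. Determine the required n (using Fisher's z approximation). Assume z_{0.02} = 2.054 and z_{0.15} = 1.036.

n = 31

Fisher's z: C = ½·ln((1+r)/(1−r)) = ½·ln(3.2553) = 0.5901.
n = ((z_{α} + z_β)/C)² + 3.
(2.054 + 1.036) / 0.5901 = 3.090 / 0.5901 = 5.236.
n = 5.236² + 3 = 27.42 + 3 = 30.4.
Round up.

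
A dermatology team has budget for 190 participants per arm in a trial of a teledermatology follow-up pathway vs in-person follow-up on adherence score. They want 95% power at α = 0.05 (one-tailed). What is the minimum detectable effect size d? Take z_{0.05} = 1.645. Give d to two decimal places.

For two independent groups of n = 190 each: d_min = (z_{α} + z_β)·√(2/n).
z-sum = 1.645 + 1.645 = 3.290.
d_min = 3.290 × √(2/190) = 3.290 × 0.1026 = 0.338.

d_min ≈ 0.34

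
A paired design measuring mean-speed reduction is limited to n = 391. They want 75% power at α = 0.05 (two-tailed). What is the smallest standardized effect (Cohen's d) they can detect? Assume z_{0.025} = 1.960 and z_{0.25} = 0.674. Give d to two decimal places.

For a single sample (or paired design) of n = 391: d_min = (z_{α/2} + z_β)/√n.
z-sum = 1.960 + 0.674 = 2.634.
d_min = 2.634 / √391 = 2.634 / 19.774 = 0.133.

d_min ≈ 0.13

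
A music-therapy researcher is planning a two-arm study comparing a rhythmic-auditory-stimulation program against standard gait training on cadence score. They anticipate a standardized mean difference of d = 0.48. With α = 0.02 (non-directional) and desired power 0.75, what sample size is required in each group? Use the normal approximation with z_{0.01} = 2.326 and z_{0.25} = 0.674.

For two independent groups with equal n: n = 2·((z_{α/2} + z_β) / d)².
z_{α/2} + z_β = 2.326 + 0.674 = 3.000.
n = 2 × (3.000 / 0.48)² = 2 × 6.250² = 2 × 39.06 = 78.1.
Round up to the next whole participant.

n = 79 per group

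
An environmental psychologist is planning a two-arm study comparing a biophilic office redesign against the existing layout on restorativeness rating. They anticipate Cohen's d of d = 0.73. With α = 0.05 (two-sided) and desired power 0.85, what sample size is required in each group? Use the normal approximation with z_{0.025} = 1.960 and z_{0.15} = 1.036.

For two independent groups with equal n: n = 2·((z_{α/2} + z_β) / d)².
z_{α/2} + z_β = 1.960 + 1.036 = 2.996.
n = 2 × (2.996 / 0.73)² = 2 × 4.104² = 2 × 16.84 = 33.7.
Round up to the next whole participant.

n = 34 per group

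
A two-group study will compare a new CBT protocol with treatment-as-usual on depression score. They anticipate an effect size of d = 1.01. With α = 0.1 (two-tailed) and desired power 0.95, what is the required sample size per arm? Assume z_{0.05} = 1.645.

For two independent groups with equal n: n = 2·((z_{α/2} + z_β) / d)².
z_{α/2} + z_β = 1.645 + 1.645 = 3.290.
n = 2 × (3.290 / 1.01)² = 2 × 3.257² = 2 × 10.61 = 21.2.
Round up to the next whole participant.

n = 22 per group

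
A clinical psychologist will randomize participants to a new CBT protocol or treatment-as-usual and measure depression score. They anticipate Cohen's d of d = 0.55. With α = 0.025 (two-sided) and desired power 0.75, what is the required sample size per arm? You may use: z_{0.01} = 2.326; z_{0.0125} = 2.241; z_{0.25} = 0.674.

n = 57 per group

For two independent groups with equal n: n = 2·((z_{α/2} + z_β) / d)².
z_{α/2} + z_β = 2.241 + 0.674 = 2.915.
n = 2 × (2.915 / 0.55)² = 2 × 5.300² = 2 × 28.09 = 56.2.
Round up to the next whole participant.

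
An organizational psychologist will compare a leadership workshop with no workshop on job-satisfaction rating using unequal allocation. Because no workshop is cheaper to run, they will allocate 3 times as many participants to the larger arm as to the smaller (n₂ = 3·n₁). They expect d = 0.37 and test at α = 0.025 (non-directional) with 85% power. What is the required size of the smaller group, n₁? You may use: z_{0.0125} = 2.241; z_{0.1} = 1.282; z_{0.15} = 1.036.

n₁ = 105

With allocation ratio k = n₂/n₁ = 3, Var(x̄₁−x̄₂) = σ²(1/n₁ + 1/(k·n₁)) = σ²·(k+1)/(k·n₁).
So n₁ = (1 + 1/k)·((z_{α/2} + z_β)/d)² = 1.333 × (3.277/0.37)².
n₁ = 1.333 × 78.44 = 104.6.
Round up: n₁ = 105, giving n₂ = 3 × 105 = 315.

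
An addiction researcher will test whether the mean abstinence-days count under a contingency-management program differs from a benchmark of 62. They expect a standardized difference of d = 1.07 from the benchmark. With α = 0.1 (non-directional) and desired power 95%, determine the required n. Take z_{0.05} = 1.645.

n = 10

For a one-sample test: n = ((z_{α/2} + z_β) / d)².
z_{α/2} + z_β = 1.645 + 1.645 = 3.290.
n = (3.290 / 1.07)² = 3.075² = 9.45.
Round up.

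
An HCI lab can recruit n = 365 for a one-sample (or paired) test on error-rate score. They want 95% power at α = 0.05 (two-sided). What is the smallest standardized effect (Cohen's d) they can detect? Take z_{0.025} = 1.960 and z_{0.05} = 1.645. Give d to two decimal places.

d_min ≈ 0.19

For a single sample (or paired design) of n = 365: d_min = (z_{α/2} + z_β)/√n.
z-sum = 1.960 + 1.645 = 3.605.
d_min = 3.605 / √365 = 3.605 / 19.105 = 0.189.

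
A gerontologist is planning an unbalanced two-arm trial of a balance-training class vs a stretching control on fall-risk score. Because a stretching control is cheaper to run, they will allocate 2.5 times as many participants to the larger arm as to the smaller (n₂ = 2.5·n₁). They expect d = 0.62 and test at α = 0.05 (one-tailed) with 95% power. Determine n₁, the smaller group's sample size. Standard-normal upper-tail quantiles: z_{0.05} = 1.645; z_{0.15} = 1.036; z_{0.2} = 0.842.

n₁ = 40

With allocation ratio k = n₂/n₁ = 2.5, Var(x̄₁−x̄₂) = σ²(1/n₁ + 1/(k·n₁)) = σ²·(k+1)/(k·n₁).
So n₁ = (1 + 1/k)·((z_{α} + z_β)/d)² = 1.400 × (3.290/0.62)².
n₁ = 1.400 × 28.16 = 39.4.
Round up: n₁ = 40, giving n₂ = 2.5 × 40 = 100.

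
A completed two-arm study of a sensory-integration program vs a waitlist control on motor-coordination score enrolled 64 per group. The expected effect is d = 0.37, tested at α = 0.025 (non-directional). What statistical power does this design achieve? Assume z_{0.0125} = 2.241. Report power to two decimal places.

power ≈ 0.44

For two equal groups, power = Φ(d·√(n/2) − z_{α/2}).
d·√(n/2) = 0.37 × √(64/2) = 0.37 × 5.657 = 2.093.
z_β = 2.093 − 2.241 = -0.148.
Power = Φ(-0.148) = 0.441.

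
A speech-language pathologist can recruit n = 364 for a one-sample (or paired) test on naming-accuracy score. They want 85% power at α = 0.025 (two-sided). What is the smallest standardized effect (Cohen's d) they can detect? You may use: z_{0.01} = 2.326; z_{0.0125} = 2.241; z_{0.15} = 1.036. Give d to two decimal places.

d_min ≈ 0.17

For a single sample (or paired design) of n = 364: d_min = (z_{α/2} + z_β)/√n.
z-sum = 2.241 + 1.036 = 3.277.
d_min = 3.277 / √364 = 3.277 / 19.079 = 0.172.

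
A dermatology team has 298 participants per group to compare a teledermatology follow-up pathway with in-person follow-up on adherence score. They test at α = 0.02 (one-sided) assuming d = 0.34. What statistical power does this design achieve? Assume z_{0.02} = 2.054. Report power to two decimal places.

power ≈ 0.98

For two equal groups, power = Φ(d·√(n/2) − z_{α}).
d·√(n/2) = 0.34 × √(298/2) = 0.34 × 12.207 = 4.150.
z_β = 4.150 − 2.054 = 2.096.
Power = Φ(2.096) = 0.982.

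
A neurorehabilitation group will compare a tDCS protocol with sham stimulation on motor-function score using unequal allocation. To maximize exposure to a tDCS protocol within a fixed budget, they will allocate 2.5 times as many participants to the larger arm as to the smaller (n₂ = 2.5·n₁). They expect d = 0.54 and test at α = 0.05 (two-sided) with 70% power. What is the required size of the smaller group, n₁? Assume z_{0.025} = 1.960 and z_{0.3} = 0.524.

n₁ = 30

With allocation ratio k = n₂/n₁ = 2.5, Var(x̄₁−x̄₂) = σ²(1/n₁ + 1/(k·n₁)) = σ²·(k+1)/(k·n₁).
So n₁ = (1 + 1/k)·((z_{α/2} + z_β)/d)² = 1.400 × (2.484/0.54)².
n₁ = 1.400 × 21.16 = 29.6.
Round up: n₁ = 30, giving n₂ = 2.5 × 30 = 75.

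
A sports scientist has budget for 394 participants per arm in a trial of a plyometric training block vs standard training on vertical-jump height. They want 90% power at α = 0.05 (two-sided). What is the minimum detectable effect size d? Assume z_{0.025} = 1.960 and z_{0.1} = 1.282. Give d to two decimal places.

For two independent groups of n = 394 each: d_min = (z_{α/2} + z_β)·√(2/n).
z-sum = 1.960 + 1.282 = 3.242.
d_min = 3.242 × √(2/394) = 3.242 × 0.0712 = 0.231.

d_min ≈ 0.23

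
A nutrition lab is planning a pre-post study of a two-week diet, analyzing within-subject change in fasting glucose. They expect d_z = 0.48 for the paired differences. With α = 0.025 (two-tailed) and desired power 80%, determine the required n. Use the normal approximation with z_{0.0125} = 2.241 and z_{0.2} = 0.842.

n = 42 pairs

For a paired (one-sample on differences) test: n = ((z_{α/2} + z_β) / d)².
z_{α/2} + z_β = 2.241 + 0.842 = 3.083.
n = (3.083 / 0.48)² = 6.423² = 41.25.
Round up.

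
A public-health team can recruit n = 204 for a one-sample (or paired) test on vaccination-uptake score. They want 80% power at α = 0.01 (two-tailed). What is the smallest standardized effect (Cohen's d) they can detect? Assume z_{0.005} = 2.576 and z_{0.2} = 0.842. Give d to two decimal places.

d_min ≈ 0.24

For a single sample (or paired design) of n = 204: d_min = (z_{α/2} + z_β)/√n.
z-sum = 2.576 + 0.842 = 3.418.
d_min = 3.418 / √204 = 3.418 / 14.283 = 0.239.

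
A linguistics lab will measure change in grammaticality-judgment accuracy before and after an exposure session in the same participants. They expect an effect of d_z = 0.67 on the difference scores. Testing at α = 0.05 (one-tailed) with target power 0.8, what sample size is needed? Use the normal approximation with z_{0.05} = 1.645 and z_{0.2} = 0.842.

For a paired (one-sample on differences) test: n = ((z_{α} + z_β) / d)².
z_{α} + z_β = 1.645 + 0.842 = 2.487.
n = (2.487 / 0.67)² = 3.712² = 13.78.
Round up.

n = 14 pairs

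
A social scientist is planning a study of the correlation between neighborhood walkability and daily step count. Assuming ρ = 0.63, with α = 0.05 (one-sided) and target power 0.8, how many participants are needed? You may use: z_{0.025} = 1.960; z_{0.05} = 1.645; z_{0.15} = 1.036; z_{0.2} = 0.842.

Fisher's z: C = ½·ln((1+r)/(1−r)) = ½·ln(4.4054) = 0.7414.
n = ((z_{α} + z_β)/C)² + 3.
(1.645 + 0.842) / 0.7414 = 2.487 / 0.7414 = 3.354.
n = 3.354² + 3 = 11.25 + 3 = 14.3.
Round up.

n = 15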